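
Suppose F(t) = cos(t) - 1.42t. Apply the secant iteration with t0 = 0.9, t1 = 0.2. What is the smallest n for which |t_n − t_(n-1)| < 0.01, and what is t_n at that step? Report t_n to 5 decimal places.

n = 4, t_n = 0.58651

F(0.9) = -0.6563900, F(0.2) = 0.6960666
t2 = 0.2000000 − 0.6960666·(-0.7000000)/(1.3524566) = 0.5602678;  |Δ| = 0.3602678
F(0.5602678) = 0.0515325
t3 = 0.5602678 − 0.0515325·(0.3602678)/(-0.6445341) = 0.5890724;  |Δ| = 0.0288045
F(0.5890724) = -0.0050263
t4 = 0.5890724 − (-0.0050263)·(0.0288045)/(-0.0565588) = 0.5865125;  |Δ| = 0.0025598
|t4 − t3| = 0.0025598 < 0.01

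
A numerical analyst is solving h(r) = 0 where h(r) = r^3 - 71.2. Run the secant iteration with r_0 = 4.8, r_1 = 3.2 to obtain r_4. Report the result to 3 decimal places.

h(4.8) = 39.39200, h(3.2) = -38.43200
r_2 = 3.20000 − (-38.43200)·(3.20000 − 4.80000) / (-38.43200 − 39.39200) = 3.20000 − (61.49120)/(-77.82400) = 3.99013
h(3.99013) = -7.67252
r_3 = 3.99013 − (-7.67252)·(3.99013 − 3.20000) / (-7.67252 − (-38.43200)) = 3.99013 − (-6.06230)/(30.75948) = 4.18722
h(4.18722) = 2.21367
r_4 = 4.18722 − 2.21367·(4.18722 − 3.99013) / (2.21367 − (-7.67252)) = 4.18722 − (0.43629)/(9.88619) = 4.14309

4.143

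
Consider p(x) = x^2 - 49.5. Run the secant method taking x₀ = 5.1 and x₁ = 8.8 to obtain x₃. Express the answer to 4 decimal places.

7.0078

p(5.1) = -23.490000, p(8.8) = 27.940000
x₂ = 8.800000 − 27.940000·(8.800000 − 5.100000) / (27.940000 − (-23.490000)) = 8.800000 − (103.378000)/(51.430000) = 6.789928
p(6.789928) = -3.396877
x₃ = 6.789928 − (-3.396877)·(6.789928 − 8.800000) / (-3.396877 − 27.940000) = 6.789928 − (6.827967)/(-31.336877) = 7.007817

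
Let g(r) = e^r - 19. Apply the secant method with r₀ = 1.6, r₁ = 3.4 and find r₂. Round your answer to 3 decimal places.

2.611

g(1.6) = -14.04697, g(3.4) = 10.96410
r₂ = 3.40000 − 10.96410·(3.40000 − 1.60000) / (10.96410 − (-14.04697)) = 3.40000 − (19.73538)/(25.01107) = 2.61093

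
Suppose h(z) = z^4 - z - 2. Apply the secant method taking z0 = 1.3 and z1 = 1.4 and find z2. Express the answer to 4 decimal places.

h(1.3) = -0.443900, h(1.4) = 0.441600
z2 = 1.400000 − 0.441600·(1.400000 − 1.300000) / (0.441600 − (-0.443900)) = 1.400000 − (0.044160)/(0.885500) = 1.350130

1.3501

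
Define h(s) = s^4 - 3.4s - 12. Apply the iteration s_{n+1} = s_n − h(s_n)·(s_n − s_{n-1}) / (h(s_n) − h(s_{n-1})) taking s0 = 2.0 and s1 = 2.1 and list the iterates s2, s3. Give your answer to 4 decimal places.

2.0901, 2.0908

h(2.0) = -2.800000, h(2.1) = 0.308100
s2 = 2.100000 − 0.308100·(2.100000 − 2.000000) / (0.308100 − (-2.800000)) = 2.100000 − (0.030810)/(3.108100) = 2.090087
h(2.090087) = -0.022815
s3 = 2.090087 − (-0.022815)·(2.090087 − 2.100000) / (-0.022815 − 0.308100) = 2.090087 − (0.000226)/(-0.330915) = 2.090771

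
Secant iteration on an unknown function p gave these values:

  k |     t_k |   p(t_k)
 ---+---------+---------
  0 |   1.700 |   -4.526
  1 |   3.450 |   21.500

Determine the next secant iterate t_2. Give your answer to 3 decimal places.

t_2 = 3.450 − 21.500·(3.450 − 1.700) / (21.500 − (-4.526))
   = 3.450 − (37.62500)/(26.02600) = 2.00433

2.004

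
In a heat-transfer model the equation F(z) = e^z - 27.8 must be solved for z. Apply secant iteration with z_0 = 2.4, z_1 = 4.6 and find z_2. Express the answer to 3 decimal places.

2.817

F(2.4) = -16.77682, F(4.6) = 71.68432
z_2 = 4.60000 − 71.68432·(4.60000 − 2.40000) / (71.68432 − (-16.77682)) = 4.60000 − (157.70549)/(88.46114) = 2.81723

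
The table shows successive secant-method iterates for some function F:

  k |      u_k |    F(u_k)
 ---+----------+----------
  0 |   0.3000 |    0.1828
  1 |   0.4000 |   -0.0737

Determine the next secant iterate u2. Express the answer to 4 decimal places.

u2 = 0.4000 − (-0.0737)·(0.4000 − 0.3000) / (-0.0737 − 0.1828)
   = 0.4000 − (-0.007370)/(-0.256500) = 0.371267

0.3713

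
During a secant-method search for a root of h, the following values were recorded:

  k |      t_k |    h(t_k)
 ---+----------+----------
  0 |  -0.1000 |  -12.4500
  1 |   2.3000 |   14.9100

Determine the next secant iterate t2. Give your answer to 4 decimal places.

0.9921

t2 = 2.3000 − 14.9100·(2.3000 − (-0.1000)) / (14.9100 − (-12.4500))
   = 2.3000 − (35.784000)/(27.360000) = 0.992105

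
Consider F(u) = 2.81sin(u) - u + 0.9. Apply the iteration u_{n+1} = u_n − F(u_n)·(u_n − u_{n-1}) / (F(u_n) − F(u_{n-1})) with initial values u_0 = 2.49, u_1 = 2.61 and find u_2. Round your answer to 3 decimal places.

F(2.49) = 0.11413, F(2.61) = -0.28559
u_2 = 2.61000 − (-0.28559)·(2.61000 − 2.49000) / (-0.28559 − 0.11413) = 2.61000 − (-0.03427)/(-0.39973) = 2.52426

2.524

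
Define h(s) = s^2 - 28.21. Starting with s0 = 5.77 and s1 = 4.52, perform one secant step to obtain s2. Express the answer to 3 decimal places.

h(5.77) = 5.08290, h(4.52) = -7.77960
s2 = 4.52000 − (-7.77960)·(4.52000 − 5.77000) / (-7.77960 − 5.08290) = 4.52000 − (9.72450)/(-12.86250) = 5.27603

5.276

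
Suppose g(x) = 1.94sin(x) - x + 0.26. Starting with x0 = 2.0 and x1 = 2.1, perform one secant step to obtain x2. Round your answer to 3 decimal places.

g(2.0) = 0.02404, g(2.1) = -0.16537
x2 = 2.10000 − (-0.16537)·(2.10000 − 2.00000) / (-0.16537 − 0.02404) = 2.10000 − (-0.01654)/(-0.18941) = 2.01269

2.013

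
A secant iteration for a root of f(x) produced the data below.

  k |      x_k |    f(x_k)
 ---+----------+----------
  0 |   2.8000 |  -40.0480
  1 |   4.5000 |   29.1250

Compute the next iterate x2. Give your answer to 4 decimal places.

3.7842

x2 = 4.5000 − 29.1250·(4.5000 − 2.8000) / (29.1250 − (-40.0480))
   = 4.5000 − (49.512500)/(69.173000) = 3.784222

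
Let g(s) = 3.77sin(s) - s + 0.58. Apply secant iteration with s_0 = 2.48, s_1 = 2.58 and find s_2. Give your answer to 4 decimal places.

2.5819

g(2.48) = 0.416191, g(2.58) = 0.007657
s_2 = 2.580000 − 0.007657·(2.580000 − 2.480000) / (0.007657 − 0.416191) = 2.580000 − (0.000766)/(-0.408534) = 2.581874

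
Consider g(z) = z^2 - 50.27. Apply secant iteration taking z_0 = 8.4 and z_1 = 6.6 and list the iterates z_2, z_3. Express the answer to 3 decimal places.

7.047, 7.092

g(8.4) = 20.29000, g(6.6) = -6.71000
z_2 = 6.60000 − (-6.71000)·(6.60000 − 8.40000) / (-6.71000 − 20.29000) = 6.60000 − (12.07800)/(-27.00000) = 7.04733
g(7.04733) = -0.60509
z_3 = 7.04733 − (-0.60509)·(7.04733 − 6.60000) / (-0.60509 − (-6.71000)) = 7.04733 − (-0.27068)/(6.10491) = 7.09167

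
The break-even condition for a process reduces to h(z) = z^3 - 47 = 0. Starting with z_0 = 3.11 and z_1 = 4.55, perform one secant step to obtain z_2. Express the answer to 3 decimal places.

3.490

h(3.11) = -16.91977, h(4.55) = 47.19637
z_2 = 4.55000 − 47.19637·(4.55000 − 3.11000) / (47.19637 − (-16.91977)) = 4.55000 − (67.96278)/(64.11614) = 3.49001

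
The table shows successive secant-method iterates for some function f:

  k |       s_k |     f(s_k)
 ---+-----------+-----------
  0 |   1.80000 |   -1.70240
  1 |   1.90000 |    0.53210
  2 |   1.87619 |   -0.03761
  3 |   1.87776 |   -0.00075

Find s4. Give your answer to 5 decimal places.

1.87779

s4 = 1.87776 − (-0.00075)·(1.87776 − 1.87619) / (-0.00075 − (-0.03761))
   = 1.87776 − (-0.0000012)/(0.0368600) = 1.8777919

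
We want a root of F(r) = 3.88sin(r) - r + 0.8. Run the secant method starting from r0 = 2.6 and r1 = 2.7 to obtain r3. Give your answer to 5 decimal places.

2.64580

F(2.6) = 0.2001453, F(2.7) = -0.2417661
r2 = 2.7000000 − (-0.2417661)·(2.7000000 − 2.6000000) / (-0.2417661 − 0.2001453) = 2.7000000 − (-0.0241766)/(-0.4419114) = 2.6452908
F(2.6452908) = 0.0022752
r3 = 2.6452908 − 0.0022752·(2.6452908 − 2.7000000) / (0.0022752 − (-0.2417661)) = 2.6452908 − (-0.0001245)/(0.2440413) = 2.6458009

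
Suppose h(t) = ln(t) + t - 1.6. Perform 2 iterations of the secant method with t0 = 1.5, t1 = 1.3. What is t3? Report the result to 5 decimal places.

h(1.5) = 0.3054651, h(1.3) = -0.0376357
t2 = 1.3000000 − (-0.0376357)·(1.3000000 − 1.5000000) / (-0.0376357 − 0.3054651) = 1.3000000 − (0.0075271)/(-0.3431008) = 1.3219386
h(1.3219386) = 0.0010379
t3 = 1.3219386 − 0.0010379·(1.3219386 − 1.3000000) / (0.0010379 − (-0.0376357)) = 1.3219386 − (0.0000228)/(0.0386736) = 1.3213498

1.32135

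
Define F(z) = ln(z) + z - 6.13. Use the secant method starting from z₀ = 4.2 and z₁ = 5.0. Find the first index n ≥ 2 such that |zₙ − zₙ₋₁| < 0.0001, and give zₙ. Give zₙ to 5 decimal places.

n = 4, zₙ = 4.60324

F(4.2) = -0.4949155, F(5.0) = 0.4794379
z₂ = 5.0000000 − 0.4794379·(0.8000000)/(0.9743534) = 4.6063540;  |Δ| = 0.3936460
F(4.6063540) = 0.0037906
z₃ = 4.6063540 − 0.0037906·(-0.3936460)/(-0.4756473) = 4.6032169;  |Δ| = 0.0031371
F(4.6032169) = -0.0000278
z₄ = 4.6032169 − (-0.0000278)·(-0.0031371)/(-0.0038184) = 4.6032397;  |Δ| = 0.0000228
|z₄ − z₃| = 0.0000228 < 0.0001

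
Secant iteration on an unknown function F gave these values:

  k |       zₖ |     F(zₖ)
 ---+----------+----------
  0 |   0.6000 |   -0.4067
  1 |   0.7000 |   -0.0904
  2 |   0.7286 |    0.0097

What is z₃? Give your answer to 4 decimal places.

0.7258

z₃ = 0.7286 − 0.0097·(0.7286 − 0.7000) / (0.0097 − (-0.0904))
   = 0.7286 − (0.000277)/(0.100100) = 0.725829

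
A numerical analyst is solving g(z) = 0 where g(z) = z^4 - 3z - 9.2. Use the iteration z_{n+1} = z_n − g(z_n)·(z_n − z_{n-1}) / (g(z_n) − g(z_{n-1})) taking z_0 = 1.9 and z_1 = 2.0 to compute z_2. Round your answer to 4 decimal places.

g(1.9) = -1.867900, g(2.0) = 0.800000
z_2 = 2.000000 − 0.800000·(2.000000 − 1.900000) / (0.800000 − (-1.867900)) = 2.000000 − (0.080000)/(2.667900) = 1.970014

1.9700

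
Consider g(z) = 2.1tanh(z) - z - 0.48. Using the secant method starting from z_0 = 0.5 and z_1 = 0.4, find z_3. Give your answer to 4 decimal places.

g(0.5) = -0.009554, g(0.4) = -0.082107
z_2 = 0.400000 − (-0.082107)·(0.400000 − 0.500000) / (-0.082107 − (-0.009554)) = 0.400000 − (0.008211)/(-0.072553) = 0.513168
g(0.513168) = -0.001107
z_3 = 0.513168 − (-0.001107)·(0.513168 − 0.400000) / (-0.001107 − (-0.082107)) = 0.513168 − (-0.000125)/(0.081000) = 0.514715

0.5147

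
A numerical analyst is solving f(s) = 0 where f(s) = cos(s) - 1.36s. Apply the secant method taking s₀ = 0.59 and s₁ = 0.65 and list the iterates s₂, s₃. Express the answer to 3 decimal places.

0.605, 0.605

f(0.59) = 0.02854, f(0.65) = -0.08792
s₂ = 0.65000 − (-0.08792)·(0.65000 − 0.59000) / (-0.08792 − 0.02854) = 0.65000 − (-0.00527)/(-0.11646) = 0.60470
f(0.60470) = 0.00027
s₃ = 0.60470 − 0.00027·(0.60470 − 0.65000) / (0.00027 − (-0.08792)) = 0.60470 − (-0.00001)/(0.08819) = 0.60484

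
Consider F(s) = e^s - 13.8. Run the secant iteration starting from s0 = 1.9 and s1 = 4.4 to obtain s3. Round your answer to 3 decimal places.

2.303

F(1.9) = -7.11411, F(4.4) = 67.65087
s2 = 4.40000 − 67.65087·(4.40000 − 1.90000) / (67.65087 − (-7.11411)) = 4.40000 − (169.12717)/(74.76497) = 2.13788
F(2.13788) = -5.31854
s3 = 2.13788 − (-5.31854)·(2.13788 − 4.40000) / (-5.31854 − 67.65087) = 2.13788 − (12.03117)/(-72.96941) = 2.30276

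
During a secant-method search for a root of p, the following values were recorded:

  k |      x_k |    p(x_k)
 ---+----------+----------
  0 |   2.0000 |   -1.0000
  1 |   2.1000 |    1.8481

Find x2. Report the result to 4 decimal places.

2.0351

x2 = 2.1000 − 1.8481·(2.1000 − 2.0000) / (1.8481 − (-1.0000))
   = 2.1000 − (0.184810)/(2.848100) = 2.035111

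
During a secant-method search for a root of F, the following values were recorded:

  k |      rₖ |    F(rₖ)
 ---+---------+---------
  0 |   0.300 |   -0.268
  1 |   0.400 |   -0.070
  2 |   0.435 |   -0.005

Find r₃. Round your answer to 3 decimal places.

0.438

r₃ = 0.435 − (-0.005)·(0.435 − 0.400) / (-0.005 − (-0.070))
   = 0.435 − (-0.00017)/(0.06500) = 0.43769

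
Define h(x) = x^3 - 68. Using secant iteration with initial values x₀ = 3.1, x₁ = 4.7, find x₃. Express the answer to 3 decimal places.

4.060

h(3.1) = -38.20900, h(4.7) = 35.82300
x₂ = 4.70000 − 35.82300·(4.70000 − 3.10000) / (35.82300 − (-38.20900)) = 4.70000 − (57.31680)/(74.03200) = 3.92578
h(3.92578) = -7.49671
x₃ = 3.92578 − (-7.49671)·(3.92578 − 4.70000) / (-7.49671 − 35.82300) = 3.92578 − (5.80407)/(-43.31971) = 4.05977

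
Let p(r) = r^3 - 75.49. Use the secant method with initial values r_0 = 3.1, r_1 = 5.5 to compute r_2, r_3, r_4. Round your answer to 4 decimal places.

p(3.1) = -45.699000, p(5.5) = 90.885000
r_2 = 5.500000 − 90.885000·(5.500000 − 3.100000) / (90.885000 − (-45.699000)) = 5.500000 − (218.124000)/(136.584000) = 3.903005
p(3.903005) = -16.033788
r_3 = 3.903005 − (-16.033788)·(3.903005 − 5.500000) / (-16.033788 − 90.885000) = 3.903005 − (25.605883)/(-106.918788) = 4.142494
p(4.142494) = -4.403749
r_4 = 4.142494 − (-4.403749)·(4.142494 − 3.903005) / (-4.403749 − (-16.033788)) = 4.142494 − (-1.054650)/(11.630039) = 4.233177

3.9030, 4.1425, 4.2332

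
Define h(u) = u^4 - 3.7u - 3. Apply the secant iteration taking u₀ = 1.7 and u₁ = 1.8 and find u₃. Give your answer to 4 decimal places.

1.7553

h(1.7) = -0.937900, h(1.8) = 0.837600
u₂ = 1.800000 − 0.837600·(1.800000 − 1.700000) / (0.837600 − (-0.937900)) = 1.800000 − (0.083760)/(1.775500) = 1.752825
h(1.752825) = -0.045846
u₃ = 1.752825 − (-0.045846)·(1.752825 − 1.800000) / (-0.045846 − 0.837600) = 1.752825 − (0.002163)/(-0.883446) = 1.755273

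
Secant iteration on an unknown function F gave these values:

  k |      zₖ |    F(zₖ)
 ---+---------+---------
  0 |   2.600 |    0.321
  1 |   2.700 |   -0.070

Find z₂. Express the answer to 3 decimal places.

z₂ = 2.700 − (-0.070)·(2.700 − 2.600) / (-0.070 − 0.321)
   = 2.700 − (-0.00700)/(-0.39100) = 2.68210

2.682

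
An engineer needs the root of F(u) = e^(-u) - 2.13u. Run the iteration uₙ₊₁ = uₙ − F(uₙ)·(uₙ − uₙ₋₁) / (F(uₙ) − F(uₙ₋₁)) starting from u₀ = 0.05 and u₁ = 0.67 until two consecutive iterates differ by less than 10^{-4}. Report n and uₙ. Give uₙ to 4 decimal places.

F(0.05) = 0.844729, F(0.67) = -0.915391
u₂ = 0.670000 − (-0.915391)·(0.620000)/(-1.760121) = 0.347555;  |Δ| = 0.322445
F(0.347555) = -0.033878
u₃ = 0.347555 − (-0.033878)·(-0.322445)/(0.881513) = 0.335163;  |Δ| = 0.012392
F(0.335163) = 0.001326
u₄ = 0.335163 − 0.001326·(-0.012392)/(0.035204) = 0.335629;  |Δ| = 0.000467
F(0.335629) = -0.000002
u₅ = 0.335629 − (-0.000002)·(0.000467)/(-0.001328) = 0.335628;  |Δ| = 0.000001
|u₅ − u₄| = 0.000001 < 10^{-4}

n = 5, uₙ = 0.3356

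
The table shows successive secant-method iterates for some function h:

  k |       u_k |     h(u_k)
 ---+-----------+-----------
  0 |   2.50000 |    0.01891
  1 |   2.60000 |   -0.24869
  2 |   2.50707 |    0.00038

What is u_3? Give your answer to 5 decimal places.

2.50721

u_3 = 2.50707 − 0.00038·(2.50707 − 2.60000) / (0.00038 − (-0.24869))
   = 2.50707 − (-0.0000353)/(0.2490700) = 2.5072118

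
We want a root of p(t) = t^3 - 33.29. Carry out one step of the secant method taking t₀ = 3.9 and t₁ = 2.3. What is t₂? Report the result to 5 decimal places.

3.01676

p(3.9) = 26.0290000, p(2.3) = -21.1230000
t₂ = 2.3000000 − (-21.1230000)·(2.3000000 − 3.9000000) / (-21.1230000 − 26.0290000) = 2.3000000 − (33.7968000)/(-47.1520000) = 3.0167628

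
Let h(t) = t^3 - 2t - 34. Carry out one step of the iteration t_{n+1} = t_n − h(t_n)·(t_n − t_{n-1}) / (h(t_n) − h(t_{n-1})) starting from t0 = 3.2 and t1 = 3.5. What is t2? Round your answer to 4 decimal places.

h(3.2) = -7.632000, h(3.5) = 1.875000
t2 = 3.500000 − 1.875000·(3.500000 − 3.200000) / (1.875000 − (-7.632000)) = 3.500000 − (0.562500)/(9.507000) = 3.440833

3.4408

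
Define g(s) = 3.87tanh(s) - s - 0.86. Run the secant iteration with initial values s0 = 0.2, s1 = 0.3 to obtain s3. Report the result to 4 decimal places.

g(0.2) = -0.296158, g(0.3) = -0.032620
s2 = 0.300000 − (-0.032620)·(0.300000 − 0.200000) / (-0.032620 − (-0.296158)) = 0.300000 − (-0.003262)/(0.263537) = 0.312378
g(0.312378) = -0.001321
s3 = 0.312378 − (-0.001321)·(0.312378 − 0.300000) / (-0.001321 − (-0.032620)) = 0.312378 − (-0.000016)/(0.031300) = 0.312900

0.3129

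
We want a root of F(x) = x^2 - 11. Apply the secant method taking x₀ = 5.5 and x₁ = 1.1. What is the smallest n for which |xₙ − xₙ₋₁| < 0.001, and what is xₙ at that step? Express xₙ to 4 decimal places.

n = 7, xₙ = 3.3166

F(5.5) = 19.250000, F(1.1) = -9.790000
x₂ = 1.100000 − (-9.790000)·(-4.400000)/(-29.040000) = 2.583333;  |Δ| = 1.483333
F(2.583333) = -4.326389
x₃ = 2.583333 − (-4.326389)·(1.483333)/(5.463611) = 3.757919;  |Δ| = 1.174585
F(3.757919) = 3.121952
x₄ = 3.757919 − 3.121952·(1.174585)/(7.448341) = 3.265594;  |Δ| = 0.492324
F(3.265594) = -0.335894
x₅ = 3.265594 − (-0.335894)·(-0.492324)/(-3.457845) = 3.313419;  |Δ| = 0.047824
F(3.313419) = -0.021258
x₆ = 3.313419 − (-0.021258)·(0.047824)/(0.314636) = 3.316650;  |Δ| = 0.003231
F(3.316650) = 0.000165
x₇ = 3.316650 − 0.000165·(0.003231)/(0.021423) = 3.316625;  |Δ| = 0.000025
|x₇ − x₆| = 0.000025 < 0.001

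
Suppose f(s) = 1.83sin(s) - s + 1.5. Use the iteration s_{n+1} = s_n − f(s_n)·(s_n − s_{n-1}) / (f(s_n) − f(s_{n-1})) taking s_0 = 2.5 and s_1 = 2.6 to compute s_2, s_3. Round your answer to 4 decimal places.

f(2.5) = 0.095204, f(2.6) = -0.156632
s_2 = 2.600000 − (-0.156632)·(2.600000 − 2.500000) / (-0.156632 − 0.095204) = 2.600000 − (-0.015663)/(-0.251837) = 2.537804
f(2.537804) = 0.001207
s_3 = 2.537804 − 0.001207·(2.537804 − 2.600000) / (0.001207 − (-0.156632)) = 2.537804 − (-0.000075)/(0.157839) = 2.538279

2.5378, 2.5383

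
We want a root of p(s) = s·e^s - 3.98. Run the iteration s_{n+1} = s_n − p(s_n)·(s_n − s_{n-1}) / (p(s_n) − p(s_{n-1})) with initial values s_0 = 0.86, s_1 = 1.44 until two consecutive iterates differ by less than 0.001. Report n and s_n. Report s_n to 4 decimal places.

n = 5, s_n = 1.1994

p(0.86) = -1.947682, p(1.44) = 2.097802
s_2 = 1.440000 − 2.097802·(0.580000)/(4.045484) = 1.139239;  |Δ| = 0.300761
p(1.139239) = -0.420576
s_3 = 1.139239 − (-0.420576)·(-0.300761)/(-2.518378) = 1.189467;  |Δ| = 0.050228
p(1.189467) = -0.072212
s_4 = 1.189467 − (-0.072212)·(0.050228)/(0.348364) = 1.199878;  |Δ| = 0.010412
p(1.199878) = 0.003251
s_5 = 1.199878 − 0.003251·(0.010412)/(0.075463) = 1.199430;  |Δ| = 0.000449
|s_5 − s_4| = 0.000449 < 0.001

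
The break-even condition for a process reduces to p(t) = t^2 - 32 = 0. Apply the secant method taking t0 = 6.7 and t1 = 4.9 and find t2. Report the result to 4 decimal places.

p(6.7) = 12.890000, p(4.9) = -7.990000
t2 = 4.900000 − (-7.990000)·(4.900000 − 6.700000) / (-7.990000 − 12.890000) = 4.900000 − (14.382000)/(-20.880000) = 5.588793

5.5888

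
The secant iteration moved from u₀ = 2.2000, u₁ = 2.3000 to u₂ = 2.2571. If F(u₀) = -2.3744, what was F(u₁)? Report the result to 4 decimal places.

1.7839

The secant line through (2.2000, -2.3744) and (2.3000, F(u₁)) crosses zero at u₂ = 2.2571.
So (2.2000, -2.3744), (2.3000, F(u₁)), (2.2571, 0) are collinear:
F(u₁) = -2.3744 · (2.3000 − 2.2571) / (2.2000 − 2.2571) = -2.3744 · (0.042900)/(-0.057100) = 1.783919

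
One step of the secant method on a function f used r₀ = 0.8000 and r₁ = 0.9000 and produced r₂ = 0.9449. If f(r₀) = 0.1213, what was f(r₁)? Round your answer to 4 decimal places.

The secant line through (0.8000, 0.1213) and (0.9000, f(r₁)) crosses zero at r₂ = 0.9449.
So (0.8000, 0.1213), (0.9000, f(r₁)), (0.9449, 0) are collinear:
f(r₁) = 0.1213 · (0.9000 − 0.9449) / (0.8000 − 0.9449) = 0.1213 · (-0.044900)/(-0.144900) = 0.037587

0.0376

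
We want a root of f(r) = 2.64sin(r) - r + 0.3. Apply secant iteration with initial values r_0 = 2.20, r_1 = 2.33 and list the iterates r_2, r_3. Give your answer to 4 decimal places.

2.2872, 2.2886

f(2.20) = 0.234431, f(2.33) = -0.114985
r_2 = 2.330000 − (-0.114985)·(2.330000 − 2.200000) / (-0.114985 − 0.234431) = 2.330000 − (-0.014948)/(-0.349416) = 2.287220
f(2.287220) = 0.003761
r_3 = 2.287220 − 0.003761·(2.287220 − 2.330000) / (0.003761 − (-0.114985)) = 2.287220 − (-0.000161)/(0.118746) = 2.288575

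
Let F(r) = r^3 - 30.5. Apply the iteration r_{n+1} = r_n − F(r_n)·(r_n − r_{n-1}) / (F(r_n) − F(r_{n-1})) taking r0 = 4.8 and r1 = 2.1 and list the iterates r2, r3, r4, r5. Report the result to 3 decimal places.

2.666, 3.341, 3.091, 3.122

F(4.8) = 80.09200, F(2.1) = -21.23900
r2 = 2.10000 − (-21.23900)·(2.10000 − 4.80000) / (-21.23900 − 80.09200) = 2.10000 − (57.34530)/(-101.33100) = 2.66592
F(2.66592) = -11.55295
r3 = 2.66592 − (-11.55295)·(2.66592 − 2.10000) / (-11.55295 − (-21.23900)) = 2.66592 − (-6.53805)/(9.68605) = 3.34092
F(3.34092) = 6.79041
r4 = 3.34092 − 6.79041·(3.34092 − 2.66592) / (6.79041 − (-11.55295)) = 3.34092 − (4.58350)/(18.34336) = 3.09104
F(3.09104) = -0.96644
r5 = 3.09104 − (-0.96644)·(3.09104 − 3.34092) / (-0.96644 − 6.79041) = 3.09104 − (0.24149)/(-7.75685) = 3.12218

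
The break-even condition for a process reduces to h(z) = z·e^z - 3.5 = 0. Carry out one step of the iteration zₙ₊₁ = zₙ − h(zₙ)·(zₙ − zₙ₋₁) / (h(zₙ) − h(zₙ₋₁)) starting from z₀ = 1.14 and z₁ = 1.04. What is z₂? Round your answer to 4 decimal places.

1.1296

h(1.14) = 0.064516, h(1.04) = -0.557614
z₂ = 1.040000 − (-0.557614)·(1.040000 − 1.140000) / (-0.557614 − 0.064516) = 1.040000 − (0.055761)/(-0.622130) = 1.129630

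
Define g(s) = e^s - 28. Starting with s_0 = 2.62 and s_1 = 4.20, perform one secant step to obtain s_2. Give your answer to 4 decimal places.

g(2.62) = -14.264276, g(4.20) = 38.686331
s_2 = 4.200000 − 38.686331·(4.200000 − 2.620000) / (38.686331 − (-14.264276)) = 4.200000 − (61.124403)/(52.950607) = 3.045634

3.0456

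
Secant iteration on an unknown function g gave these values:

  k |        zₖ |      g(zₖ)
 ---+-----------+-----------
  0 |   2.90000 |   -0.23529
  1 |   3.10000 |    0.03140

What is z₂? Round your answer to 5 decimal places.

3.07645

z₂ = 3.10000 − 0.03140·(3.10000 − 2.90000) / (0.03140 − (-0.23529))
   = 3.10000 − (0.0062800)/(0.2666900) = 3.0764521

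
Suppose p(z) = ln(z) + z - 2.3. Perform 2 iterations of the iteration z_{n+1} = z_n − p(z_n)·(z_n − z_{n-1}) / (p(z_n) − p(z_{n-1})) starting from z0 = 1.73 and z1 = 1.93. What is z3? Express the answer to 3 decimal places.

1.744

p(1.73) = -0.02188, p(1.93) = 0.28752
z2 = 1.93000 − 0.28752·(1.93000 − 1.73000) / (0.28752 − (-0.02188)) = 1.93000 − (0.05750)/(0.30940) = 1.74414
p(1.74414) = 0.00041
z3 = 1.74414 − 0.00041·(1.74414 − 1.93000) / (0.00041 − 0.28752) = 1.74414 − (-0.00008)/(-0.28711) = 1.74388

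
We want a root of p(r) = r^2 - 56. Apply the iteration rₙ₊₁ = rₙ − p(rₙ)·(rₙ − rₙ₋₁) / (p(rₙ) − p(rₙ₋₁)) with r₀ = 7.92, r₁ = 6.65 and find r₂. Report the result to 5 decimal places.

7.45834

p(7.92) = 6.7264000, p(6.65) = -11.7775000
r₂ = 6.6500000 − (-11.7775000)·(6.6500000 − 7.9200000) / (-11.7775000 − 6.7264000) = 6.6500000 − (14.9574250)/(-18.5039000) = 7.4583391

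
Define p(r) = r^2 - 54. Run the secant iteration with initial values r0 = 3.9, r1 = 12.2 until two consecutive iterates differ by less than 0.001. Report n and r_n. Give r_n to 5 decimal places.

p(3.9) = -38.7900000, p(12.2) = 94.8400000
r2 = 12.2000000 − 94.8400000·(8.3000000)/(133.6300000) = 6.3093168;  |Δ| = 5.8906832
p(6.3093168) = -14.1925219
r3 = 6.3093168 − (-14.1925219)·(-5.8906832)/(-109.0325219) = 7.0760940;  |Δ| = 0.7667772
p(7.0760940) = -3.9288943
r4 = 7.0760940 − (-3.9288943)·(0.7667772)/(10.2636276) = 7.3696146;  |Δ| = 0.2935206
p(7.3696146) = 0.3112193
r5 = 7.3696146 − 0.3112193·(0.2935206)/(4.2401136) = 7.3480705;  |Δ| = 0.0215441
p(7.3480705) = -0.0058595
r6 = 7.3480705 − (-0.0058595)·(-0.0215441)/(-0.3170788) = 7.3484687;  |Δ| = 0.0003981
|r6 − r5| = 0.0003981 < 0.001

n = 6, r_n = 7.34847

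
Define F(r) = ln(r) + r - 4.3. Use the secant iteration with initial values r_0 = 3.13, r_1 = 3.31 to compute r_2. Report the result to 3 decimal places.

3.152

F(3.13) = -0.02897, F(3.31) = 0.20695
r_2 = 3.31000 − 0.20695·(3.31000 − 3.13000) / (0.20695 − (-0.02897)) = 3.31000 − (0.03725)/(0.23592) = 3.15210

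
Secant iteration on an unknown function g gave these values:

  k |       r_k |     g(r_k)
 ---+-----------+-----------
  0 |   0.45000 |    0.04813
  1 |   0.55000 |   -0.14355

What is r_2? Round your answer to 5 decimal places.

0.47511

r_2 = 0.55000 − (-0.14355)·(0.55000 − 0.45000) / (-0.14355 − 0.04813)
   = 0.55000 − (-0.0143550)/(-0.1916800) = 0.4751096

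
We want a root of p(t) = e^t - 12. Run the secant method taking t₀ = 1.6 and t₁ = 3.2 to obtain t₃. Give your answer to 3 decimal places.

2.384

p(1.6) = -7.04697, p(3.2) = 12.53253
t₂ = 3.20000 − 12.53253·(3.20000 − 1.60000) / (12.53253 − (-7.04697)) = 3.20000 − (20.05205)/(19.57950) = 2.17587
p(2.17587) = -3.19020
t₃ = 2.17587 − (-3.19020)·(2.17587 − 3.20000) / (-3.19020 − 12.53253) = 2.17587 − (3.26719)/(-15.72273) = 2.38367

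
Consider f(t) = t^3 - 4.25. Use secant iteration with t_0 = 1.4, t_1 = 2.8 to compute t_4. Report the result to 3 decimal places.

1.624

f(1.4) = -1.50600, f(2.8) = 17.70200
t_2 = 2.80000 − 17.70200·(2.80000 − 1.40000) / (17.70200 − (-1.50600)) = 2.80000 − (24.78280)/(19.20800) = 1.50977
f(1.50977) = -0.80864
t_3 = 1.50977 − (-0.80864)·(1.50977 − 2.80000) / (-0.80864 − 17.70200) = 1.50977 − (1.04334)/(-18.51064) = 1.56613
f(1.56613) = -0.40865
t_4 = 1.56613 − (-0.40865)·(1.56613 − 1.50977) / (-0.40865 − (-0.80864)) = 1.56613 − (-0.02303)/(0.40000) = 1.62371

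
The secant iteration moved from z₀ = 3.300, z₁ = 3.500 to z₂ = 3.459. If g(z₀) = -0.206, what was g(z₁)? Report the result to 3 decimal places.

0.053

The secant line through (3.300, -0.206) and (3.500, g(z₁)) crosses zero at z₂ = 3.459.
So (3.300, -0.206), (3.500, g(z₁)), (3.459, 0) are collinear:
g(z₁) = -0.206 · (3.500 − 3.459) / (3.300 − 3.459) = -0.206 · (0.04100)/(-0.15900) = 0.05312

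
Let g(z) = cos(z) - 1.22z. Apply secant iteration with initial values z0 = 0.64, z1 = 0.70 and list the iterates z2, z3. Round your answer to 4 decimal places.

0.6516, 0.6517

g(0.64) = 0.021296, g(0.70) = -0.089158
z2 = 0.700000 − (-0.089158)·(0.700000 − 0.640000) / (-0.089158 − 0.021296) = 0.700000 − (-0.005349)/(-0.110454) = 0.651568
g(0.651568) = 0.000221
z3 = 0.651568 − 0.000221·(0.651568 − 0.700000) / (0.000221 − (-0.089158)) = 0.651568 − (-0.000011)/(0.089378) = 0.651688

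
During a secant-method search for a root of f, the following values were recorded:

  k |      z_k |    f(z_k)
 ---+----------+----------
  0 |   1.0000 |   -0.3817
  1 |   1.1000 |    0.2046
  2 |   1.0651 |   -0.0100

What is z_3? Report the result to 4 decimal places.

z_3 = 1.0651 − (-0.0100)·(1.0651 − 1.1000) / (-0.0100 − 0.2046)
   = 1.0651 − (0.000349)/(-0.214600) = 1.066726

1.0667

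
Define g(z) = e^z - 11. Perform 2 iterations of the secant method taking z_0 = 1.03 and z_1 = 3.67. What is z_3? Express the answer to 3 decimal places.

g(1.03) = -8.19893, g(3.67) = 28.25191
z_2 = 3.67000 − 28.25191·(3.67000 − 1.03000) / (28.25191 − (-8.19893)) = 3.67000 − (74.58503)/(36.45084) = 1.62382
g(1.62382) = -5.92758
z_3 = 1.62382 − (-5.92758)·(1.62382 − 3.67000) / (-5.92758 − 28.25191) = 1.62382 − (12.12890)/(-34.17948) = 1.97868

1.979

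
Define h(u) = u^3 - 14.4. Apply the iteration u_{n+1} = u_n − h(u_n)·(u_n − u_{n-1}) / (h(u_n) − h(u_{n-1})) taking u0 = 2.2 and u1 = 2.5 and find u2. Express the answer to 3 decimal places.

2.426

h(2.2) = -3.75200, h(2.5) = 1.22500
u2 = 2.50000 − 1.22500·(2.50000 − 2.20000) / (1.22500 − (-3.75200)) = 2.50000 − (0.36750)/(4.97700) = 2.42616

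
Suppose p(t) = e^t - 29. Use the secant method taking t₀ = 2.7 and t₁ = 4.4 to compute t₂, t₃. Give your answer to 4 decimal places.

p(2.7) = -14.120268, p(4.4) = 52.450869
t₂ = 4.400000 − 52.450869·(4.400000 − 2.700000) / (52.450869 − (-14.120268)) = 4.400000 − (89.166477)/(66.571137) = 3.060584
p(3.060584) = -7.659994
t₃ = 3.060584 − (-7.659994)·(3.060584 − 4.400000) / (-7.659994 − 52.450869) = 3.060584 − (10.259922)/(-60.110862) = 3.231267

3.0606, 3.2313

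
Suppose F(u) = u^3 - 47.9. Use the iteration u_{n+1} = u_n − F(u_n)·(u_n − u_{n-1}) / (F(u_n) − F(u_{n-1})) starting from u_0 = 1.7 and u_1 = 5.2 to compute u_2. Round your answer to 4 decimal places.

2.8088

F(1.7) = -42.987000, F(5.2) = 92.708000
u_2 = 5.200000 − 92.708000·(5.200000 − 1.700000) / (92.708000 − (-42.987000)) = 5.200000 − (324.478000)/(135.695000) = 2.808770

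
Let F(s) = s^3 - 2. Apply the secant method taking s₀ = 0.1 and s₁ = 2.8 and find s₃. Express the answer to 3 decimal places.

0.565

F(0.1) = -1.99900, F(2.8) = 19.95200
s₂ = 2.80000 − 19.95200·(2.80000 − 0.10000) / (19.95200 − (-1.99900)) = 2.80000 − (53.87040)/(21.95100) = 0.34588
F(0.34588) = -1.95862
s₃ = 0.34588 − (-1.95862)·(0.34588 − 2.80000) / (-1.95862 − 19.95200) = 0.34588 − (4.80669)/(-21.91062) = 0.56526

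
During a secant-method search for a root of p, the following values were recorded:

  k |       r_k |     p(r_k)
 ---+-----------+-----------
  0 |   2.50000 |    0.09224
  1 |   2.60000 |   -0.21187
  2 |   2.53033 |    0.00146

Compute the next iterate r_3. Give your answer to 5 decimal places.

r_3 = 2.53033 − 0.00146·(2.53033 − 2.60000) / (0.00146 − (-0.21187))
   = 2.53033 − (-0.0001017)/(0.2133300) = 2.5308068

2.53081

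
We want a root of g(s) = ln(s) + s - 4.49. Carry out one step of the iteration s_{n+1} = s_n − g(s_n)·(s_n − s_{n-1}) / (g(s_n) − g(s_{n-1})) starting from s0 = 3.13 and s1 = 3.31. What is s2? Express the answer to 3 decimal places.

g(3.13) = -0.21897, g(3.31) = 0.01695
s2 = 3.31000 − 0.01695·(3.31000 − 3.13000) / (0.01695 − (-0.21897)) = 3.31000 − (0.00305)/(0.23592) = 3.29707

3.297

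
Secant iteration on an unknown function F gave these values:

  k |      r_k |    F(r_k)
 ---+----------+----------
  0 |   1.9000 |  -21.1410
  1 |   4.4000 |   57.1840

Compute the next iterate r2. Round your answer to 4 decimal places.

r2 = 4.4000 − 57.1840·(4.4000 − 1.9000) / (57.1840 − (-21.1410))
   = 4.4000 − (142.960000)/(78.325000) = 2.574785

2.5748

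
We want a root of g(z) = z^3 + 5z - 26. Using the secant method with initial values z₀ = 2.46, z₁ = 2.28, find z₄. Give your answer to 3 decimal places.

g(2.46) = 1.18694, g(2.28) = -2.74765
z₂ = 2.28000 − (-2.74765)·(2.28000 − 2.46000) / (-2.74765 − 1.18694) = 2.28000 − (0.49458)/(-3.93458) = 2.40570
g(2.40570) = -0.04877
z₃ = 2.40570 − (-0.04877)·(2.40570 − 2.28000) / (-0.04877 − (-2.74765)) = 2.40570 − (-0.00613)/(2.69887) = 2.40797
g(2.40797) = 0.00206
z₄ = 2.40797 − 0.00206·(2.40797 − 2.40570) / (0.00206 − (-0.04877)) = 2.40797 − (0.00000)/(0.05084) = 2.40788

2.408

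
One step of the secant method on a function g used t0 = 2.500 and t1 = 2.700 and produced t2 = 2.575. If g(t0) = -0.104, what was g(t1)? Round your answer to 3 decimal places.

0.173

The secant line through (2.500, -0.104) and (2.700, g(t1)) crosses zero at t2 = 2.575.
So (2.500, -0.104), (2.700, g(t1)), (2.575, 0) are collinear:
g(t1) = -0.104 · (2.700 − 2.575) / (2.500 − 2.575) = -0.104 · (0.12500)/(-0.07500) = 0.17333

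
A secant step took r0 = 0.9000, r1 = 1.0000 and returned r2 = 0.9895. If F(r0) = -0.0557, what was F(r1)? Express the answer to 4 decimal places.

0.0065

The secant line through (0.9000, -0.0557) and (1.0000, F(r1)) crosses zero at r2 = 0.9895.
So (0.9000, -0.0557), (1.0000, F(r1)), (0.9895, 0) are collinear:
F(r1) = -0.0557 · (1.0000 − 0.9895) / (0.9000 − 0.9895) = -0.0557 · (0.010500)/(-0.089500) = 0.006535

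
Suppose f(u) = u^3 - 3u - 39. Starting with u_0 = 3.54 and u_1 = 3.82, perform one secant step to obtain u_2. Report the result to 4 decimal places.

f(3.54) = -5.258136, f(3.82) = 5.282968
u_2 = 3.820000 − 5.282968·(3.820000 − 3.540000) / (5.282968 − (-5.258136)) = 3.820000 − (1.479231)/(10.541104) = 3.679670

3.6797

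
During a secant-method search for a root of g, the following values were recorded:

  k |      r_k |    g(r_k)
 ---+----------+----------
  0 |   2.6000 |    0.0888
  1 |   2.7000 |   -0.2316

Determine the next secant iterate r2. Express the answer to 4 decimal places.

2.6277

r2 = 2.7000 − (-0.2316)·(2.7000 − 2.6000) / (-0.2316 − 0.0888)
   = 2.7000 − (-0.023160)/(-0.320400) = 2.627715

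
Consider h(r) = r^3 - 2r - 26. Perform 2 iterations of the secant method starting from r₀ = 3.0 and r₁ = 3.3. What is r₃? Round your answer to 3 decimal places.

h(3.0) = -5.00000, h(3.3) = 3.33700
r₂ = 3.30000 − 3.33700·(3.30000 − 3.00000) / (3.33700 − (-5.00000)) = 3.30000 − (1.00110)/(8.33700) = 3.17992
h(3.17992) = -0.20481
r₃ = 3.17992 − (-0.20481)·(3.17992 − 3.30000) / (-0.20481 − 3.33700) = 3.17992 − (0.02459)/(-3.54181) = 3.18686

3.187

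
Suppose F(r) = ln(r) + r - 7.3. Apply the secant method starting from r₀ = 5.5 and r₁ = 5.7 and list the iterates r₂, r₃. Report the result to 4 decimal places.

5.5808, 5.5807

F(5.5) = -0.095252, F(5.7) = 0.140466
r₂ = 5.700000 − 0.140466·(5.700000 − 5.500000) / (0.140466 − (-0.095252)) = 5.700000 − (0.028093)/(0.235718) = 5.580818
F(5.580818) = 0.000154
r₃ = 5.580818 − 0.000154·(5.580818 − 5.700000) / (0.000154 − 0.140466) = 5.580818 − (-0.000018)/(-0.140312) = 5.580688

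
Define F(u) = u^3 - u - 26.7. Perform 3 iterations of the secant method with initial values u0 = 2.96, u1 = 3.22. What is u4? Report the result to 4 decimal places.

3.1003

F(2.96) = -3.725664, F(3.22) = 3.466248
u2 = 3.220000 − 3.466248·(3.220000 − 2.960000) / (3.466248 − (-3.725664)) = 3.220000 − (0.901224)/(7.191912) = 3.094689
F(3.094689) = -0.156538
u3 = 3.094689 − (-0.156538)·(3.094689 − 3.220000) / (-0.156538 − 3.466248) = 3.094689 − (0.019616)/(-3.622786) = 3.100104
F(3.100104) = -0.006112
u4 = 3.100104 − (-0.006112)·(3.100104 − 3.094689) / (-0.006112 − (-0.156538)) = 3.100104 − (-0.000033)/(0.150426) = 3.100324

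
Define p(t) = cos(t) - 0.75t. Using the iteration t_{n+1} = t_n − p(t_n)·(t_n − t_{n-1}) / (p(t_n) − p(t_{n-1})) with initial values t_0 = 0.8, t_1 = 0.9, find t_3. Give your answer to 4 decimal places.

p(0.8) = 0.096707, p(0.9) = -0.053390
t_2 = 0.900000 − (-0.053390)·(0.900000 − 0.800000) / (-0.053390 − 0.096707) = 0.900000 − (-0.005339)/(-0.150097) = 0.864430
p(0.864430) = 0.000752
t_3 = 0.864430 − 0.000752·(0.864430 − 0.900000) / (0.000752 − (-0.053390)) = 0.864430 − (-0.000027)/(0.054142) = 0.864924

0.8649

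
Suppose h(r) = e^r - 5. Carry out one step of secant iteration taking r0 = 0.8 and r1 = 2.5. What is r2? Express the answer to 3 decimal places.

h(0.8) = -2.77446, h(2.5) = 7.18249
r2 = 2.50000 − 7.18249·(2.50000 − 0.80000) / (7.18249 − (-2.77446)) = 2.50000 − (12.21024)/(9.95695) = 1.27370

1.274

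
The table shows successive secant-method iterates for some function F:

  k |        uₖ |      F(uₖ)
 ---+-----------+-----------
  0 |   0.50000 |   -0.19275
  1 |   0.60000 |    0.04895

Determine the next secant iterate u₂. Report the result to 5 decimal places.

0.57975

u₂ = 0.60000 − 0.04895·(0.60000 − 0.50000) / (0.04895 − (-0.19275))
   = 0.60000 − (0.0048950)/(0.2417000) = 0.5797476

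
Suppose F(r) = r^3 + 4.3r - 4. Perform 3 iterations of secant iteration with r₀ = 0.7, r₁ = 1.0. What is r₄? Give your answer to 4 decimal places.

0.8077

F(0.7) = -0.647000, F(1.0) = 1.300000
r₂ = 1.000000 − 1.300000·(1.000000 − 0.700000) / (1.300000 − (-0.647000)) = 1.000000 − (0.390000)/(1.947000) = 0.799692
F(0.799692) = -0.049917
r₃ = 0.799692 − (-0.049917)·(0.799692 − 1.000000) / (-0.049917 − 1.300000) = 0.799692 − (0.009999)/(-1.349917) = 0.807099
F(0.807099) = -0.003725
r₄ = 0.807099 − (-0.003725)·(0.807099 − 0.799692) / (-0.003725 − (-0.049917)) = 0.807099 − (-0.000028)/(0.046192) = 0.807696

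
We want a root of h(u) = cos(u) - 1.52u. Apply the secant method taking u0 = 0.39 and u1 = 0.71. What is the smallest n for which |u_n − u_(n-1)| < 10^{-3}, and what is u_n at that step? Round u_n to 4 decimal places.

n = 4, u_n = 0.5581

h(0.39) = 0.332109, h(0.71) = -0.320838
u2 = 0.710000 − (-0.320838)·(0.320000)/(-0.652947) = 0.552762;  |Δ| = 0.157238
h(0.552762) = 0.010880
u3 = 0.552762 − 0.010880·(-0.157238)/(0.331718) = 0.557919;  |Δ| = 0.005157
h(0.557919) = 0.000322
u4 = 0.557919 − 0.000322·(0.005157)/(-0.010558) = 0.558076;  |Δ| = 0.000157
|u4 − u3| = 0.000157 < 10^{-3}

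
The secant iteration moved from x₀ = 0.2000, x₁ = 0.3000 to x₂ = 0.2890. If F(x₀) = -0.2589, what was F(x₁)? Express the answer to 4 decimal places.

0.0320

The secant line through (0.2000, -0.2589) and (0.3000, F(x₁)) crosses zero at x₂ = 0.2890.
So (0.2000, -0.2589), (0.3000, F(x₁)), (0.2890, 0) are collinear:
F(x₁) = -0.2589 · (0.3000 − 0.2890) / (0.2000 − 0.2890) = -0.2589 · (0.011000)/(-0.089000) = 0.031999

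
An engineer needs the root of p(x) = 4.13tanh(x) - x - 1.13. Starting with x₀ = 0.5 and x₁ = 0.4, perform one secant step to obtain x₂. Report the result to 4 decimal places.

p(0.5) = 0.278544, p(0.4) = 0.039189
x₂ = 0.400000 − 0.039189·(0.400000 − 0.500000) / (0.039189 − 0.278544) = 0.400000 − (-0.003919)/(-0.239355) = 0.383627

0.3836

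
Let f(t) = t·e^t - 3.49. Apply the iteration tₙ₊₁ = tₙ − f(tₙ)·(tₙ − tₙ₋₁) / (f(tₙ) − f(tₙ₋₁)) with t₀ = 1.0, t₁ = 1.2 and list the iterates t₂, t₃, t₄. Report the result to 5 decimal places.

f(1.0) = -0.7717182, f(1.2) = 0.4941403
t₂ = 1.2000000 − 0.4941403·(1.2000000 − 1.0000000) / (0.4941403 − (-0.7717182)) = 1.2000000 − (0.0988281)/(1.2658585) = 1.1219280
f(1.1219280) = -0.0448181
t₃ = 1.1219280 − (-0.0448181)·(1.1219280 − 1.2000000) / (-0.0448181 − 0.4941403) = 1.1219280 − (0.0034990)/(-0.5389584) = 1.1284203
f(1.1284203) = -0.0023125
t₄ = 1.1284203 − (-0.0023125)·(1.1284203 − 1.1219280) / (-0.0023125 − (-0.0448181)) = 1.1284203 − (-0.0000150)/(0.0425056) = 1.1287735

1.12193, 1.12842, 1.12877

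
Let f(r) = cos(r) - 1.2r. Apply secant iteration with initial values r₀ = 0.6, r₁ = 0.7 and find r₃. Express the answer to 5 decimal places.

0.65889

f(0.6) = 0.1053356, f(0.7) = -0.0751578
r₂ = 0.7000000 − (-0.0751578)·(0.7000000 − 0.6000000) / (-0.0751578 − 0.1053356) = 0.7000000 − (-0.0075158)/(-0.1804934) = 0.6583598
f(0.6583598) = 0.0009650
r₃ = 0.6583598 − 0.0009650·(0.6583598 − 0.7000000) / (0.0009650 − (-0.0751578)) = 0.6583598 − (-0.0000402)/(0.0761228) = 0.6588877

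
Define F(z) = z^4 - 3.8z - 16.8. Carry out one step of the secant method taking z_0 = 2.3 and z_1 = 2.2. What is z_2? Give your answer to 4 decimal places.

2.2415

F(2.3) = 2.444100, F(2.2) = -1.734400
z_2 = 2.200000 − (-1.734400)·(2.200000 − 2.300000) / (-1.734400 − 2.444100) = 2.200000 − (0.173440)/(-4.178500) = 2.241508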